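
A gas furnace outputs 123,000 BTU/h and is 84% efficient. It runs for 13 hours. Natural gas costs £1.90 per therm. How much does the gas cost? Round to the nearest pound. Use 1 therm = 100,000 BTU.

£36

Heat delivered = 123,000 BTU/h × 13 h = 1,599,000 BTU
Gas input = 1,599,000 / 0.84 = 1,903,571 BTU
= 1,903,571 / 100,000 = 19.04 therm
Cost = 19.04 × £1.90/therm = £36.17 ≈ £36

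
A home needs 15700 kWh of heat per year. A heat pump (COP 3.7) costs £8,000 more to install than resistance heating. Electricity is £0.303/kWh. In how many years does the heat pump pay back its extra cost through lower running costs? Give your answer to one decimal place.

2.3 years

Resistance: 15700 kWh × £0.303 = £4,757.10/yr
Heat pump: 15700 / 3.7 = 4243 kWh in → × £0.303 = £1,285.70/yr
Annual savings = £3,471.40
Payback = £8,000 / £3,471.40 = 2.3 years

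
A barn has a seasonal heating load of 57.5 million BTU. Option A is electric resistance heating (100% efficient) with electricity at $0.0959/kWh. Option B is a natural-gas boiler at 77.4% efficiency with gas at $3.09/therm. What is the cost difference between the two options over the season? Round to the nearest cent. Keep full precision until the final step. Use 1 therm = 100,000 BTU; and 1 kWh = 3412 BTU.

$679.41

Heat load = 57.5 × 10⁶ BTU = 57,500,000 BTU
Gas: input = 57,500,000 / 0.774 = 74,289,406 BTU = 742.9 therm → 742.9 × $3.09 = $2,295.54
Electric: 57,500,000 BTU / 3412 = 16,850 kWh → × $0.0959 = $1,616.13
Difference = |$2,295.54 − $1,616.13| = $679.41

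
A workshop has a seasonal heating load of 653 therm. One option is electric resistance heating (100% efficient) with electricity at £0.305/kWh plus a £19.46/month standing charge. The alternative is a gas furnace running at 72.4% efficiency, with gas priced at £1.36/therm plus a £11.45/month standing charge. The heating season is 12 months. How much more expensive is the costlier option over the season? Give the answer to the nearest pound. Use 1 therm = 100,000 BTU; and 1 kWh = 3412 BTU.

£4707

Heat load = 653 therm × 100,000 = 65,300,000 BTU
Gas: input = 65,300,000 / 0.724 = 90,193,370 BTU = 901.9 therm → 901.9 × £1.36 = £1,226.63; + 12 × £11.45 standing = £1,364.03
Electric: 65,300,000 BTU / 3412 = 19,140 kWh → × £0.305 = £5,837.19; + 12 × £19.46 standing = £6,070.71
Difference = |£1,364.03 − £6,070.71| = £4,706.68 ≈ £4707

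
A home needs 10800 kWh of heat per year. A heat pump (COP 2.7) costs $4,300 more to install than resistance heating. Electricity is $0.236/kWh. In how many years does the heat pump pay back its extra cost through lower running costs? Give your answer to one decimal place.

2.7 years

Resistance: 10800 kWh × $0.236 = $2,548.80/yr
Heat pump: 10800 / 2.7 = 4000 kWh in → × $0.236 = $944.00/yr
Annual savings = $1,604.80
Payback = $4,300 / $1,604.80 = 2.68 years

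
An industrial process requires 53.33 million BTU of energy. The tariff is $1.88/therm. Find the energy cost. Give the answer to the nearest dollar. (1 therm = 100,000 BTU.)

$1003

53.33 million BTU × (10 therm/million BTU) = 533.3 therm
Cost = 533.3 therm × $1.88/therm = $1,002.60 ≈ $1003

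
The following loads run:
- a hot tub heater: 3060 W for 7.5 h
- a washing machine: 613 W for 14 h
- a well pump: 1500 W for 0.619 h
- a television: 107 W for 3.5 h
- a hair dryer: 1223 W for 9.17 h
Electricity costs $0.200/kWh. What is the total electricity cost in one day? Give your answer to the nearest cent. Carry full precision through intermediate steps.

hot tub heater: 3060 W × 7.5 h = 22,950 Wh = 22.95 kWh
washing machine: 613 W × 14 h = 8,582 Wh = 8.582 kWh
well pump: 1500 W × 0.619 h = 928 Wh = 0.9285 kWh
television: 107 W × 3.5 h = 374 Wh = 0.3745 kWh
hair dryer: 1223 W × 9.17 h = 11,215 Wh = 11.21 kWh
Total energy = 22.95 + 8.582 + 0.9285 + 0.3745 + 11.21 = 44.05 kWh
Cost = 44.05 kWh × $0.200 = $8.81

$8.81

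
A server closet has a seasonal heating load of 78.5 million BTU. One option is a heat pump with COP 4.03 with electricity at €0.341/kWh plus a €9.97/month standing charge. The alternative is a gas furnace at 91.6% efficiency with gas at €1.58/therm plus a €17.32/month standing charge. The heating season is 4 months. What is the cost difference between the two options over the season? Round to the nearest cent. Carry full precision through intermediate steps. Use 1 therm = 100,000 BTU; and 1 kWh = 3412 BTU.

Heat load = 78.5 × 10⁶ BTU = 78,500,000 BTU
Gas: input = 78,500,000 / 0.916 = 85,698,690 BTU = 857 therm → 857 × €1.58 = €1,354.04; + 4 × €17.32 standing = €1,423.32
Heat pump: 78,500,000 BTU / 3412 = 23,010 kWh heat; / 4.03 = 5,709 kWh in → × €0.341 = €1,946.75; + 4 × €9.97 standing = €1,986.63
Difference = |€1,423.32 − €1,986.63| = €563.31

€563.31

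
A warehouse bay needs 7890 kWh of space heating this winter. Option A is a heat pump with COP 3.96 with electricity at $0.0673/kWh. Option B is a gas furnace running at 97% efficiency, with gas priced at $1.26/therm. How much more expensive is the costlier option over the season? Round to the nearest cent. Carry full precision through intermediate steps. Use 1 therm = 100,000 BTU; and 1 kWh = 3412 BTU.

$215.60

Heat load = 7890 kWh × 3412 = 26,920,680 BTU
Gas: input = 26,920,680 / 0.97 = 27,753,278 BTU = 277.5 therm → 277.5 × $1.26 = $349.69
Heat pump: 26,920,680 BTU / 3412 = 7,890 kWh heat; / 3.96 = 1,992 kWh in → × $0.0673 = $134.09
Difference = |$349.69 − $134.09| = $215.60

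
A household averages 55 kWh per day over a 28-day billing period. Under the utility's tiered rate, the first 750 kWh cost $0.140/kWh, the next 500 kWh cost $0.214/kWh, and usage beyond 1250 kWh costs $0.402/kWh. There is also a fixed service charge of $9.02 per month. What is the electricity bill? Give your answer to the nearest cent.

Usage = 55 kWh/day × 28 days = 1540 kWh
First 750 kWh × $0.140 = $105.00
Next 500 kWh × $0.214 = $107.00
Remaining 290 kWh × $0.402 = $116.58
Energy charge = $328.58; + service $9.02 = $337.60

$337.60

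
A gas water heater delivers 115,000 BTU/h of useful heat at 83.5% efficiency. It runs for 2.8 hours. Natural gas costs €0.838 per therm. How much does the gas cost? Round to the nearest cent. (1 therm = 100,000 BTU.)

Heat delivered = 115,000 BTU/h × 2.8 h = 322,000 BTU
Gas input = 322,000 / 0.835 = 385,629 BTU
= 385,629 / 100,000 = 3.856 therm
Cost = 3.856 × €0.838/therm = €3.23

€3.23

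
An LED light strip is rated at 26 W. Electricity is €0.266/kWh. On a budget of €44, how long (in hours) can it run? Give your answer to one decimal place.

Energy budget = €44 / €0.266 per kWh = 165.4 kWh = 165,414 Wh
Runtime = 165,414 Wh / 26 W = 6,362 h

6362.1 h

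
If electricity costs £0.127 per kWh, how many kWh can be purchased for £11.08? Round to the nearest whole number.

£11.08 / £0.127 per kWh = 87.24 kWh

87 kWh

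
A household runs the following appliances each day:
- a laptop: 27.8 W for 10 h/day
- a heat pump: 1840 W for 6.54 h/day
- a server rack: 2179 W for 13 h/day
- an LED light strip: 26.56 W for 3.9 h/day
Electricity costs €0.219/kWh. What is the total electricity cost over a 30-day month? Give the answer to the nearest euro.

€268

laptop: 27.8 W × 10 h × 30 d = 8,340 Wh = 8.34 kWh
heat pump: 1840 W × 6.54 h × 30 d = 361,008 Wh = 361 kWh
server rack: 2179 W × 13 h × 30 d = 849,810 Wh = 849.8 kWh
LED light strip: 26.56 W × 3.9 h × 30 d = 3,108 Wh = 3.108 kWh
Total energy = 8.34 + 361 + 849.8 + 3.108 = 1,222 kWh
Cost = 1,222 kWh × €0.219 = €267.68 ≈ €268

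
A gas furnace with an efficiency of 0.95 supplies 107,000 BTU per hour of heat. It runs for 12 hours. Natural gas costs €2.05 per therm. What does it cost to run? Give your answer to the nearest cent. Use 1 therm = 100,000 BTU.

€27.71

Heat delivered = 107,000 BTU/h × 12 h = 1,284,000 BTU
Gas input = 1,284,000 / 0.95 = 1,351,579 BTU
= 1,351,579 / 100,000 = 13.52 therm
Cost = 13.52 × €2.05/therm = €27.71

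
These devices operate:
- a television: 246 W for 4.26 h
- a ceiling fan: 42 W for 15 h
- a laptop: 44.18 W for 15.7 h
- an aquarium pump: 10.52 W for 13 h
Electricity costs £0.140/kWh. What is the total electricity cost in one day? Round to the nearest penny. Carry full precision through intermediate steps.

television: 246 W × 4.26 h = 1,048 Wh = 1.048 kWh
ceiling fan: 42 W × 15 h = 630 Wh = 0.63 kWh
laptop: 44.18 W × 15.7 h = 694 Wh = 0.6936 kWh
aquarium pump: 10.52 W × 13 h = 137 Wh = 0.1368 kWh
Total energy = 1.048 + 0.63 + 0.6936 + 0.1368 = 2.508 kWh
Cost = 2.508 kWh × £0.140 = £0.35

£0.35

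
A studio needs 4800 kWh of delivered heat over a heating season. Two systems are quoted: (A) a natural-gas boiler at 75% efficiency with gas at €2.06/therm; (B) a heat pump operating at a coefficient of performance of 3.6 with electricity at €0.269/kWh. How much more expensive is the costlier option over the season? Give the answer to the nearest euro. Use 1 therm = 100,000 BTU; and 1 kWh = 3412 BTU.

Heat load = 4800 kWh × 3412 = 16,377,600 BTU
Gas: input = 16,377,600 / 0.75 = 21,836,800 BTU = 218.4 therm → 218.4 × €2.06 = €449.84
Heat pump: 16,377,600 BTU / 3412 = 4,800 kWh heat; / 3.6 = 1,333 kWh in → × €0.269 = €358.67
Difference = |€449.84 − €358.67| = €91.17 ≈ €91

€91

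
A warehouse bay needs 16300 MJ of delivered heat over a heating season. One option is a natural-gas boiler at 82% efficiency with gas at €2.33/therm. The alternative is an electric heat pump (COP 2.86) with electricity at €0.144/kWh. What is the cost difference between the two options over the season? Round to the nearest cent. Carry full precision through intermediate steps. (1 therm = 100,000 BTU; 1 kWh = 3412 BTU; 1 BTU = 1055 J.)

€211.02

Heat load = 16300 MJ = 16,300,000,000 J / 1055 = 15,450,237 BTU
Gas: input = 15,450,237 / 0.82 = 18,841,752 BTU = 188.4 therm → 188.4 × €2.33 = €439.01
Heat pump: 15,450,237 BTU / 3412 = 4,528 kWh heat; / 2.86 = 1,583 kWh in → × €0.144 = €227.99
Difference = |€439.01 − €227.99| = €211.02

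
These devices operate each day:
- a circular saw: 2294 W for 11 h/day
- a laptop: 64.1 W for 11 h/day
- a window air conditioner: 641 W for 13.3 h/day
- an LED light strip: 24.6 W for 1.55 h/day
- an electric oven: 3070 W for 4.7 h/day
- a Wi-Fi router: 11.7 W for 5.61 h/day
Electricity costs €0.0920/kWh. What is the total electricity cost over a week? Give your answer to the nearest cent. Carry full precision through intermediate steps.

€31.55

circular saw: 2294 W × 11 h × 7 d = 176,638 Wh = 176.6 kWh
laptop: 64.1 W × 11 h × 7 d = 4,936 Wh = 4.936 kWh
window air conditioner: 641 W × 13.3 h × 7 d = 59,677 Wh = 59.68 kWh
LED light strip: 24.6 W × 1.55 h × 7 d = 267 Wh = 0.2669 kWh
electric oven: 3070 W × 4.7 h × 7 d = 101,003 Wh = 101 kWh
Wi-Fi router: 11.7 W × 5.61 h × 7 d = 459 Wh = 0.4595 kWh
Total energy = 176.6 + 4.936 + 59.68 + 0.2669 + 101 + 0.4595 = 343 kWh
Cost = 343 kWh × €0.0920 = €31.55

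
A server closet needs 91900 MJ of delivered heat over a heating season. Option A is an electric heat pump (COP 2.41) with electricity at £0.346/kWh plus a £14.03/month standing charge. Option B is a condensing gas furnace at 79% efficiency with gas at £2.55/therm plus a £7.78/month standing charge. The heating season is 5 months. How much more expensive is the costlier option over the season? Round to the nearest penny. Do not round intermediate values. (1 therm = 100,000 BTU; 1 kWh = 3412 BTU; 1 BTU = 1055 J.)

£884.83

Heat load = 91900 MJ = 91,900,000,000 J / 1055 = 87,109,005 BTU
Gas: input = 87,109,005 / 0.79 = 110,264,563 BTU = 1,103 therm → 1,103 × £2.55 = £2,811.75; + 5 × £7.78 standing = £2,850.65
Heat pump: 87,109,005 BTU / 3412 = 25,530 kWh heat; / 2.41 = 10,590 kWh in → × £0.346 = £3,665.33; + 5 × £14.03 standing = £3,735.48
Difference = |£2,850.65 − £3,735.48| = £884.83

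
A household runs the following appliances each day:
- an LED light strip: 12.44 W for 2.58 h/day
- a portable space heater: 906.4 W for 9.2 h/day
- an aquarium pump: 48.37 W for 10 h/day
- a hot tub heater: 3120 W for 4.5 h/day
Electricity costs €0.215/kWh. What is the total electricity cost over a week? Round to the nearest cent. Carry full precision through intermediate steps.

€34.46

LED light strip: 12.44 W × 2.58 h × 7 d = 225 Wh = 0.2247 kWh
portable space heater: 906.4 W × 9.2 h × 7 d = 58,372 Wh = 58.37 kWh
aquarium pump: 48.37 W × 10 h × 7 d = 3,386 Wh = 3.386 kWh
hot tub heater: 3120 W × 4.5 h × 7 d = 98,280 Wh = 98.28 kWh
Total energy = 0.2247 + 58.37 + 3.386 + 98.28 = 160.3 kWh
Cost = 160.3 kWh × €0.215 = €34.46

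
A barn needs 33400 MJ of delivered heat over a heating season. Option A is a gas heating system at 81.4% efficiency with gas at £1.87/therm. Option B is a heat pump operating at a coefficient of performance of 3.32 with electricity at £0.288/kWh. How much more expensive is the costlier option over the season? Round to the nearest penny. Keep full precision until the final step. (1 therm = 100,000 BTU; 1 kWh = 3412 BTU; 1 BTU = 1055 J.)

£77.60

Heat load = 33400 MJ = 33,400,000,000 J / 1055 = 31,658,768 BTU
Gas: input = 31,658,768 / 0.814 = 38,892,835 BTU = 388.9 therm → 388.9 × £1.87 = £727.30
Heat pump: 31,658,768 BTU / 3412 = 9,279 kWh heat; / 3.32 = 2,795 kWh in → × £0.288 = £804.90
Difference = |£727.30 − £804.90| = £77.60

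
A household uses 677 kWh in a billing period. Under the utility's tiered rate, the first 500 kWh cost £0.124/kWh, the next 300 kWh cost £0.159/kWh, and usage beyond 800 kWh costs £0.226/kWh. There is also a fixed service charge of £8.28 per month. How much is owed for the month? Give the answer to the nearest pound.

First 500 kWh × £0.124 = £62.00
Next 177 kWh × £0.159 = £28.14
Remaining tier: 0 kWh (not reached)
Energy charge = £90.14; + service £8.28 = £98.42 ≈ £98

£98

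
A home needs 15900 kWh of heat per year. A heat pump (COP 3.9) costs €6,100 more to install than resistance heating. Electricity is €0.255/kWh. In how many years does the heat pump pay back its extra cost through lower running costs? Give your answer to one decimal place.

2.0 years

Resistance: 15900 kWh × €0.255 = €4,054.50/yr
Heat pump: 15900 / 3.9 = 4077 kWh in → × €0.255 = €1,039.62/yr
Annual savings = €3,014.88
Payback = €6,100 / €3,014.88 = 2.02 years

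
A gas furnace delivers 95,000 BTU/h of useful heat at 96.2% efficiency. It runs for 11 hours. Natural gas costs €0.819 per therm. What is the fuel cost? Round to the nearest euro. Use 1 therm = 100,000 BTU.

Heat delivered = 95,000 BTU/h × 11 h = 1,045,000 BTU
Gas input = 1,045,000 / 0.962 = 1,086,279 BTU
= 1,086,279 / 100,000 = 10.86 therm
Cost = 10.86 × €0.819/therm = €8.90 ≈ €9

€9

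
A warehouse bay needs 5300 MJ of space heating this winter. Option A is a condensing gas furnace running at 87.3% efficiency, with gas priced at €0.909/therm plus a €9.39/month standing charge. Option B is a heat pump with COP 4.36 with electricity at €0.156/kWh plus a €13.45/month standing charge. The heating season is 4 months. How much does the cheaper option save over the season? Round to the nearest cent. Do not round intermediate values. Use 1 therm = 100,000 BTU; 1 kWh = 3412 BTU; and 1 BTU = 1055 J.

€16.61

Heat load = 5300 MJ = 5,300,000,000 J / 1055 = 5,023,697 BTU
Gas: input = 5,023,697 / 0.873 = 5,754,521 BTU = 57.55 therm → 57.55 × €0.909 = €52.31; + 4 × €9.39 standing = €89.87
Heat pump: 5,023,697 BTU / 3412 = 1,472 kWh heat; / 4.36 = 337.7 kWh in → × €0.156 = €52.68; + 4 × €13.45 standing = €106.48
Difference = |€89.87 − €106.48| = €16.61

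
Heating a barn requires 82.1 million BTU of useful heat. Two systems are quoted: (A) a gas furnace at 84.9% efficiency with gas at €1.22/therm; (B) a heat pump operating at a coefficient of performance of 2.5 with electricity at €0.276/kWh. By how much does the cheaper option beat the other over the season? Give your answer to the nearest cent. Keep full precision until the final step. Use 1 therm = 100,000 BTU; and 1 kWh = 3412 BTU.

€1476.70

Heat load = 82.1 × 10⁶ BTU = 82,100,000 BTU
Gas: input = 82,100,000 / 0.849 = 96,702,002 BTU = 967 therm → 967 × €1.22 = €1,179.76
Heat pump: 82,100,000 BTU / 3412 = 24,060 kWh heat; / 2.5 = 9,625 kWh in → × €0.276 = €2,656.46
Difference = |€1,179.76 − €2,656.46| = €1,476.70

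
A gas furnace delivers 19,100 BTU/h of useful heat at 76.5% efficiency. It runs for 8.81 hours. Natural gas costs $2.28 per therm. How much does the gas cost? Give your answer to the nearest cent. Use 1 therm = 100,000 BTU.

$5.02

Heat delivered = 19,100 BTU/h × 8.81 h = 168,271 BTU
Gas input = 168,271 / 0.765 = 219,962 BTU
= 219,962 / 100,000 = 2.2 therm
Cost = 2.2 × $2.28/therm = $5.02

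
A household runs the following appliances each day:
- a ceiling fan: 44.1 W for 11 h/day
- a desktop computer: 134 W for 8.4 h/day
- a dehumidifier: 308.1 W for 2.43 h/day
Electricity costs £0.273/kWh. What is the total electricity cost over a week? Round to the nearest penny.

ceiling fan: 44.1 W × 11 h × 7 d = 3,396 Wh = 3.396 kWh
desktop computer: 134 W × 8.4 h × 7 d = 7,879 Wh = 7.879 kWh
dehumidifier: 308.1 W × 2.43 h × 7 d = 5,241 Wh = 5.241 kWh
Total energy = 3.396 + 7.879 + 5.241 = 16.52 kWh
Cost = 16.52 kWh × £0.273 = £4.51

£4.51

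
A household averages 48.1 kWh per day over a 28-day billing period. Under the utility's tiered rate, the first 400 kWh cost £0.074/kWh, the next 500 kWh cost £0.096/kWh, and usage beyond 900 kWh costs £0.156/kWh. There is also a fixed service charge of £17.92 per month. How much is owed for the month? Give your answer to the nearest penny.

£165.22

Usage = 48.1 kWh/day × 28 days = 1346.8 kWh
First 400 kWh × £0.074 = £29.60
Next 500 kWh × £0.096 = £48.00
Remaining 446.8 kWh × £0.156 = £69.70
Energy charge = £147.30; + service £17.92 = £165.22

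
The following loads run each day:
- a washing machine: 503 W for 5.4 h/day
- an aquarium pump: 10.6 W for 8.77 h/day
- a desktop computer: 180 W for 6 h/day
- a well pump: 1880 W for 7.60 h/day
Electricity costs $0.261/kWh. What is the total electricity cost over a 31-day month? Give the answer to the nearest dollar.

$147

washing machine: 503 W × 5.4 h × 31 d = 84,202 Wh = 84.2 kWh
aquarium pump: 10.6 W × 8.77 h × 31 d = 2,882 Wh = 2.882 kWh
desktop computer: 180 W × 6 h × 31 d = 33,480 Wh = 33.48 kWh
well pump: 1880 W × 7.60 h × 31 d = 442,928 Wh = 442.9 kWh
Total energy = 84.2 + 2.882 + 33.48 + 442.9 = 563.5 kWh
Cost = 563.5 kWh × $0.261 = $147.07 ≈ $147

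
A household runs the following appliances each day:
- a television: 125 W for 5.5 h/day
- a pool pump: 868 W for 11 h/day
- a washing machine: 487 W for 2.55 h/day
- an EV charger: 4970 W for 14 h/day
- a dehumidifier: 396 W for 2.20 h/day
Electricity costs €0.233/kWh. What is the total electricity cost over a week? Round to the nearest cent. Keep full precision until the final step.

television: 125 W × 5.5 h × 7 d = 4,812 Wh = 4.812 kWh
pool pump: 868 W × 11 h × 7 d = 66,836 Wh = 66.84 kWh
washing machine: 487 W × 2.55 h × 7 d = 8,693 Wh = 8.693 kWh
EV charger: 4970 W × 14 h × 7 d = 487,060 Wh = 487.1 kWh
dehumidifier: 396 W × 2.20 h × 7 d = 6,098 Wh = 6.098 kWh
Total energy = 4.812 + 66.84 + 8.693 + 487.1 + 6.098 = 573.5 kWh
Cost = 573.5 kWh × €0.233 = €133.63

€133.63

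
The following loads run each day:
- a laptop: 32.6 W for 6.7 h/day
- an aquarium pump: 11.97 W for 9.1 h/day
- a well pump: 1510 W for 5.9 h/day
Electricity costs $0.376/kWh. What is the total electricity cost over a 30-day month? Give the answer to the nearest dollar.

laptop: 32.6 W × 6.7 h × 30 d = 6,553 Wh = 6.553 kWh
aquarium pump: 11.97 W × 9.1 h × 30 d = 3,268 Wh = 3.268 kWh
well pump: 1510 W × 5.9 h × 30 d = 267,270 Wh = 267.3 kWh
Total energy = 6.553 + 3.268 + 267.3 = 277.1 kWh
Cost = 277.1 kWh × $0.376 = $104.19 ≈ $104

$104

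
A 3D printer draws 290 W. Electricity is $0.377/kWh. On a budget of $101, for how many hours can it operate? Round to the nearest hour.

Energy budget = $101 / $0.377 per kWh = 267.9 kWh = 267,905 Wh
Runtime = 267,905 Wh / 290 W = 923.8 h

924 h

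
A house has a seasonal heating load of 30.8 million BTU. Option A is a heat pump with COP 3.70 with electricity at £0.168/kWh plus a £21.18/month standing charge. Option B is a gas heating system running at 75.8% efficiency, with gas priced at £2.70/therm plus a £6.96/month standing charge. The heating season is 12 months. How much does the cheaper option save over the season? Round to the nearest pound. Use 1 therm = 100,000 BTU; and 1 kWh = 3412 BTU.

Heat load = 30.8 × 10⁶ BTU = 30,800,000 BTU
Gas: input = 30,800,000 / 0.758 = 40,633,245 BTU = 406.3 therm → 406.3 × £2.70 = £1,097.10; + 12 × £6.96 standing = £1,180.62
Heat pump: 30,800,000 BTU / 3412 = 9,027 kWh heat; / 3.70 = 2,440 kWh in → × £0.168 = £409.87; + 12 × £21.18 standing = £664.03
Difference = |£1,180.62 − £664.03| = £516.58 ≈ £517

£517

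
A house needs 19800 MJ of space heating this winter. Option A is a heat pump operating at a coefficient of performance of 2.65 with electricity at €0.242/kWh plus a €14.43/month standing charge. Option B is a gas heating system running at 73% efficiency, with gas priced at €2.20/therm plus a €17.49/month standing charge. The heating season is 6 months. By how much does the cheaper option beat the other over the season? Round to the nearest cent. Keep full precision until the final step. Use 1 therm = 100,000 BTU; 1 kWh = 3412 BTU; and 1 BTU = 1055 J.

€81.65

Heat load = 19800 MJ = 19,800,000,000 J / 1055 = 18,767,773 BTU
Gas: input = 18,767,773 / 0.73 = 25,709,277 BTU = 257.1 therm → 257.1 × €2.20 = €565.60; + 6 × €17.49 standing = €670.54
Heat pump: 18,767,773 BTU / 3412 = 5,501 kWh heat; / 2.65 = 2,076 kWh in → × €0.242 = €502.31; + 6 × €14.43 standing = €588.89
Difference = |€670.54 − €588.89| = €81.65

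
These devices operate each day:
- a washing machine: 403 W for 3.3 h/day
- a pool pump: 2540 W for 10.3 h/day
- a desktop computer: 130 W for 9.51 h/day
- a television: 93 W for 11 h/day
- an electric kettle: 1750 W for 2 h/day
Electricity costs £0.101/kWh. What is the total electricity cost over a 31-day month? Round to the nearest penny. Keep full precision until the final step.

£104.11

washing machine: 403 W × 3.3 h × 31 d = 41,227 Wh = 41.23 kWh
pool pump: 2540 W × 10.3 h × 31 d = 811,022 Wh = 811 kWh
desktop computer: 130 W × 9.51 h × 31 d = 38,325 Wh = 38.33 kWh
television: 93 W × 11 h × 31 d = 31,713 Wh = 31.71 kWh
electric kettle: 1750 W × 2 h × 31 d = 108,500 Wh = 108.5 kWh
Total energy = 41.23 + 811 + 38.33 + 31.71 + 108.5 = 1,031 kWh
Cost = 1,031 kWh × £0.101 = £104.11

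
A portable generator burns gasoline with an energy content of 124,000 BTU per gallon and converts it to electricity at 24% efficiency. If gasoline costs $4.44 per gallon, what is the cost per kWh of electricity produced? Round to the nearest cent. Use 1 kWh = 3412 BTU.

$0.51

Electrical output per gallon = 124,000 BTU × 0.24 / 3412 BTU/kWh = 8.722 kWh
Cost per kWh = $4.44 / 8.722 kWh = $0.509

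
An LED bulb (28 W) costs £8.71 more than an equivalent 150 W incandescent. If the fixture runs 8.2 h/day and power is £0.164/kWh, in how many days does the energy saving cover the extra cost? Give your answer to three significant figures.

Power saved = 150 − 28 = 122 W
Daily energy saved = 122 W × 8.2 h = 1000 Wh = 1.0004 kWh
Daily savings = 1.0004 × £0.164 = £0.1641
Payback = £8.71 / £0.1641 per day = 53.09 days

53.1 days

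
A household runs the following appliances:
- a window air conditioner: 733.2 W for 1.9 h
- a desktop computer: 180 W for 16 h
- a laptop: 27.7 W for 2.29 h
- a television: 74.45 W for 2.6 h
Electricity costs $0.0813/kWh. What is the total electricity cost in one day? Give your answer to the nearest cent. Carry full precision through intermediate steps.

$0.37

window air conditioner: 733.2 W × 1.9 h = 1,393 Wh = 1.393 kWh
desktop computer: 180 W × 16 h = 2,880 Wh = 2.88 kWh
laptop: 27.7 W × 2.29 h = 63 Wh = 0.06343 kWh
television: 74.45 W × 2.6 h = 194 Wh = 0.1936 kWh
Total energy = 1.393 + 2.88 + 0.06343 + 0.1936 = 4.53 kWh
Cost = 4.53 kWh × $0.0813 = $0.37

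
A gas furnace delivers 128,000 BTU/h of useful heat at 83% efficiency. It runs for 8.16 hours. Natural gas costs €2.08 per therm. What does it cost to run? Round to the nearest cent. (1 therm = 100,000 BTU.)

Heat delivered = 128,000 BTU/h × 8.16 h = 1,044,480 BTU
Gas input = 1,044,480 / 0.83 = 1,258,410 BTU
= 1,258,410 / 100,000 = 12.58 therm
Cost = 12.58 × €2.08/therm = €26.17

€26.17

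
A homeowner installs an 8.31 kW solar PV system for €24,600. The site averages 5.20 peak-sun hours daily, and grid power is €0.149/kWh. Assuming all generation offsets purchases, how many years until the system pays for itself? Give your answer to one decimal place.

10.5 years

Daily generation = 8.31 kW × 5.20 h = 43.21 kWh
Annual generation = 43.21 × 365 = 15772 kWh
Annual savings = 15772 × €0.149 = €2,350.08
Payback = €24,600 / €2,350.08 = 10.5 years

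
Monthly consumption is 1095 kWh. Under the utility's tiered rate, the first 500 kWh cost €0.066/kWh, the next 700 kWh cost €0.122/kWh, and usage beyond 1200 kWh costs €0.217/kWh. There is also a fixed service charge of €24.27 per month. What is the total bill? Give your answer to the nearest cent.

First 500 kWh × €0.066 = €33.00
Next 595 kWh × €0.122 = €72.59
Remaining tier: 0 kWh (not reached)
Energy charge = €105.59; + service €24.27 = €129.86

€129.86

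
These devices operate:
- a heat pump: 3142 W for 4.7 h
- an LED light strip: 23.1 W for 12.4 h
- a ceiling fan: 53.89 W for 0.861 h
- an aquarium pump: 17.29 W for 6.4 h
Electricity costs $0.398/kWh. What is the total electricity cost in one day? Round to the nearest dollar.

heat pump: 3142 W × 4.7 h = 14,767 Wh = 14.77 kWh
LED light strip: 23.1 W × 12.4 h = 286 Wh = 0.2864 kWh
ceiling fan: 53.89 W × 0.861 h = 46 Wh = 0.0464 kWh
aquarium pump: 17.29 W × 6.4 h = 111 Wh = 0.1107 kWh
Total energy = 14.77 + 0.2864 + 0.0464 + 0.1107 = 15.21 kWh
Cost = 15.21 kWh × $0.398 = $6.05 ≈ $6

$6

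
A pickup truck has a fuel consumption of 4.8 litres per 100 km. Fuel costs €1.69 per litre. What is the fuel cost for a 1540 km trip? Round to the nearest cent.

€124.92

Fuel = 4.8 L/100 km × 1540 km / 100 = 73.92 L
Cost = 73.92 L × €1.69/L = €124.92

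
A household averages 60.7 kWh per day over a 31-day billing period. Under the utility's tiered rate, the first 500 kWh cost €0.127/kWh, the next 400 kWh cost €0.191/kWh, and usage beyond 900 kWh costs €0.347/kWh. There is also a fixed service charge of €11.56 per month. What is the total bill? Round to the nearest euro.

Usage = 60.7 kWh/day × 31 days = 1881.7 kWh
First 500 kWh × €0.127 = €63.50
Next 400 kWh × €0.191 = €76.40
Remaining 981.7 kWh × €0.347 = €340.65
Energy charge = €480.55; + service €11.56 = €492.11 ≈ €492

€492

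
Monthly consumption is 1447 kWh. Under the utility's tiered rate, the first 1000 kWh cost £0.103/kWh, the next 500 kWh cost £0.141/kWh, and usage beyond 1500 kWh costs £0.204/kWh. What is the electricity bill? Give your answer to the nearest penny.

First 1000 kWh × £0.103 = £103.00
Next 447 kWh × £0.141 = £63.03
Remaining tier: 0 kWh (not reached)
Total = £166.03

£166.03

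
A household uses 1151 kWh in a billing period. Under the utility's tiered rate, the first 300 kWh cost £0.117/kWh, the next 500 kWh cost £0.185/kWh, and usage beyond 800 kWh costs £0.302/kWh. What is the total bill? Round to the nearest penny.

£233.60

First 300 kWh × £0.117 = £35.10
Next 500 kWh × £0.185 = £92.50
Remaining 351 kWh × £0.302 = £106.00
Total = £233.60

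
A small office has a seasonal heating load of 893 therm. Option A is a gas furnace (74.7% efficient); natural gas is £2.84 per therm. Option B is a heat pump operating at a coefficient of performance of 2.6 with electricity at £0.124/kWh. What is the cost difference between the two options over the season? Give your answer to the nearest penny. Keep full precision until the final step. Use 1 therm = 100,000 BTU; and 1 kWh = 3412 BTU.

£2146.85

Heat load = 893 therm × 100,000 = 89,300,000 BTU
Gas: input = 89,300,000 / 0.747 = 119,544,846 BTU = 1,195 therm → 1,195 × £2.84 = £3,395.07
Heat pump: 89,300,000 BTU / 3412 = 26,170 kWh heat; / 2.6 = 10,070 kWh in → × £0.124 = £1,248.22
Difference = |£3,395.07 − £1,248.22| = £2,146.85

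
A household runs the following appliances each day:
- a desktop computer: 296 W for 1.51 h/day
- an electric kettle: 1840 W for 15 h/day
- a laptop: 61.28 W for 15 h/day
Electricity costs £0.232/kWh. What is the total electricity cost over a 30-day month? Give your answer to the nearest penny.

£201.60

desktop computer: 296 W × 1.51 h × 30 d = 13,409 Wh = 13.41 kWh
electric kettle: 1840 W × 15 h × 30 d = 828,000 Wh = 828 kWh
laptop: 61.28 W × 15 h × 30 d = 27,576 Wh = 27.58 kWh
Total energy = 13.41 + 828 + 27.58 = 869 kWh
Cost = 869 kWh × £0.232 = £201.60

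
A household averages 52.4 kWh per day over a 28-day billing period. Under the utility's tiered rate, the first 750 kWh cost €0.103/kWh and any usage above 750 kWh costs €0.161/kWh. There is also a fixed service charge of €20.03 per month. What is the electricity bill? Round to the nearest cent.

Usage = 52.4 kWh/day × 28 days = 1467.2 kWh
First 750 kWh × €0.103 = €77.25
Remaining 717.2 kWh × €0.161 = €115.47
Energy charge = €192.72; + service €20.03 = €212.75

€212.75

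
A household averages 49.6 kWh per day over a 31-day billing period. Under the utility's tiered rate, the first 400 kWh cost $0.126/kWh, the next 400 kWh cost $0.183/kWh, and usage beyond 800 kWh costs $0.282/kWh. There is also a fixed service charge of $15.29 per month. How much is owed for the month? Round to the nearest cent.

$346.89

Usage = 49.6 kWh/day × 31 days = 1537.6 kWh
First 400 kWh × $0.126 = $50.40
Next 400 kWh × $0.183 = $73.20
Remaining 737.6 kWh × $0.282 = $208.00
Energy charge = $331.60; + service $15.29 = $346.89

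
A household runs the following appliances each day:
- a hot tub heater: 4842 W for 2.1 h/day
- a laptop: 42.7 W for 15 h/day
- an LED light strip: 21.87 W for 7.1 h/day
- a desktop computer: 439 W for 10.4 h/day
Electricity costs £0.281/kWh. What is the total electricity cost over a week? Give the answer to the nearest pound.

hot tub heater: 4842 W × 2.1 h × 7 d = 71,177 Wh = 71.18 kWh
laptop: 42.7 W × 15 h × 7 d = 4,484 Wh = 4.484 kWh
LED light strip: 21.87 W × 7.1 h × 7 d = 1,087 Wh = 1.087 kWh
desktop computer: 439 W × 10.4 h × 7 d = 31,959 Wh = 31.96 kWh
Total energy = 71.18 + 4.484 + 1.087 + 31.96 = 108.7 kWh
Cost = 108.7 kWh × £0.281 = £30.55 ≈ £31

£31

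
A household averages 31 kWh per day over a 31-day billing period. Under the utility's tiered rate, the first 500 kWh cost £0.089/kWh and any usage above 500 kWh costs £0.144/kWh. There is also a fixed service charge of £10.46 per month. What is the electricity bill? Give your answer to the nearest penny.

Usage = 31 kWh/day × 31 days = 961 kWh
First 500 kWh × £0.089 = £44.50
Remaining 461 kWh × £0.144 = £66.38
Energy charge = £110.88; + service £10.46 = £121.34

£121.34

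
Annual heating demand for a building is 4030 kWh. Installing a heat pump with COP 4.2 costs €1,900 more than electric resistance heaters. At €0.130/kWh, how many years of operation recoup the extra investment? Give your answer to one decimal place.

4.8 years

Resistance: 4030 kWh × €0.130 = €523.90/yr
Heat pump: 4030 / 4.2 = 959.5 kWh in → × €0.130 = €124.74/yr
Annual savings = €399.16
Payback = €1,900 / €399.16 = 4.76 years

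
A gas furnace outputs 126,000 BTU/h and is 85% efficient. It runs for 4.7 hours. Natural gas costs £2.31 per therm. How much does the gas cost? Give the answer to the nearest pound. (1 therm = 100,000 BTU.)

£16

Heat delivered = 126,000 BTU/h × 4.7 h = 592,200 BTU
Gas input = 592,200 / 0.85 = 696,706 BTU
= 696,706 / 100,000 = 6.967 therm
Cost = 6.967 × £2.31/therm = £16.09 ≈ £16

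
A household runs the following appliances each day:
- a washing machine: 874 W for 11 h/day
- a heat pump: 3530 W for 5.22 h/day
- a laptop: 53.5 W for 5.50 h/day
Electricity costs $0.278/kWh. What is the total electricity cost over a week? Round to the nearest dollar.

$55

washing machine: 874 W × 11 h × 7 d = 67,298 Wh = 67.3 kWh
heat pump: 3530 W × 5.22 h × 7 d = 128,986 Wh = 129 kWh
laptop: 53.5 W × 5.50 h × 7 d = 2,060 Wh = 2.06 kWh
Total energy = 67.3 + 129 + 2.06 = 198.3 kWh
Cost = 198.3 kWh × $0.278 = $55.14 ≈ $55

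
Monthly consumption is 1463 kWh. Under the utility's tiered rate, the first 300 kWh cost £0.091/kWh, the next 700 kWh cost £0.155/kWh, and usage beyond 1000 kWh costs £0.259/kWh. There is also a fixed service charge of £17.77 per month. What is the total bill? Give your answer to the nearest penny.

£273.49

First 300 kWh × £0.091 = £27.30
Next 700 kWh × £0.155 = £108.50
Remaining 463 kWh × £0.259 = £119.92
Energy charge = £255.72; + service £17.77 = £273.49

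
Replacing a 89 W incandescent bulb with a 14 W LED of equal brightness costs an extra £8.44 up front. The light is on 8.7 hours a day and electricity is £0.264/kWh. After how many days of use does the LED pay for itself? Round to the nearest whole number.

49 days

Power saved = 89 − 14 = 75 W
Daily energy saved = 75 W × 8.7 h = 652.5 Wh = 0.6525 kWh
Daily savings = 0.6525 × £0.264 = £0.1723
Payback = £8.44 / £0.1723 per day = 49 days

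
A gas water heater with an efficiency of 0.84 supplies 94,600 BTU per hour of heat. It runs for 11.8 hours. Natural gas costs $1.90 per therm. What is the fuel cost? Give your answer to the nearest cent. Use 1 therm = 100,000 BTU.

$25.25

Heat delivered = 94,600 BTU/h × 11.8 h = 1,116,280 BTU
Gas input = 1,116,280 / 0.84 = 1,328,905 BTU
= 1,328,905 / 100,000 = 13.29 therm
Cost = 13.29 × $1.90/therm = $25.25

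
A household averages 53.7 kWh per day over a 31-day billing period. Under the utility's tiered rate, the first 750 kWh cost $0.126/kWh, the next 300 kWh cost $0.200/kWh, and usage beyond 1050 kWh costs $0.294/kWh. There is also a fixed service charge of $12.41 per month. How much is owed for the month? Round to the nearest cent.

$347.63

Usage = 53.7 kWh/day × 31 days = 1664.7 kWh
First 750 kWh × $0.126 = $94.50
Next 300 kWh × $0.200 = $60.00
Remaining 614.7 kWh × $0.294 = $180.72
Energy charge = $335.22; + service $12.41 = $347.63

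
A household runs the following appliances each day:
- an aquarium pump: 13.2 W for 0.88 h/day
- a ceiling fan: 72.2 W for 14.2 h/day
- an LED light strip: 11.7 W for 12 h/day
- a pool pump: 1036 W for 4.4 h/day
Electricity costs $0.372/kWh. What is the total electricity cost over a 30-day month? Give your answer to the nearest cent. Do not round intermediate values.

$64.01

aquarium pump: 13.2 W × 0.88 h × 30 d = 348 Wh = 0.3485 kWh
ceiling fan: 72.2 W × 14.2 h × 30 d = 30,757 Wh = 30.76 kWh
LED light strip: 11.7 W × 12 h × 30 d = 4,212 Wh = 4.212 kWh
pool pump: 1036 W × 4.4 h × 30 d = 136,752 Wh = 136.8 kWh
Total energy = 0.3485 + 30.76 + 4.212 + 136.8 = 172.1 kWh
Cost = 172.1 kWh × $0.372 = $64.01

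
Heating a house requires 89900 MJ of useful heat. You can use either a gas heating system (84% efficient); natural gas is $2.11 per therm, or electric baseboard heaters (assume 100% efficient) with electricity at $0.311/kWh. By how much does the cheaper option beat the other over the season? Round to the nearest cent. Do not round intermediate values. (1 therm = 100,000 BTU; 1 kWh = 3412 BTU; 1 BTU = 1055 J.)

Heat load = 89900 MJ = 89,900,000,000 J / 1055 = 85,213,270 BTU
Gas: input = 85,213,270 / 0.84 = 101,444,369 BTU = 1,014 therm → 1,014 × $2.11 = $2,140.48
Electric: 85,213,270 BTU / 3412 = 24,970 kWh → × $0.311 = $7,767.09
Difference = |$2,140.48 − $7,767.09| = $5,626.62

$5626.62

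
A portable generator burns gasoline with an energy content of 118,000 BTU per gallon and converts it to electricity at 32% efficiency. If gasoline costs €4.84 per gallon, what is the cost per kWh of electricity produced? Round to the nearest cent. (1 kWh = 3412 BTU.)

€0.44

Electrical output per gallon = 118,000 BTU × 0.32 / 3412 BTU/kWh = 11.07 kWh
Cost per kWh = €4.84 / 11.07 kWh = €0.437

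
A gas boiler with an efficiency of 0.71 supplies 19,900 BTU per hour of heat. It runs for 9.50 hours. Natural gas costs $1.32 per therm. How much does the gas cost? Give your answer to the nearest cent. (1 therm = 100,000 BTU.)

$3.51

Heat delivered = 19,900 BTU/h × 9.50 h = 189,050 BTU
Gas input = 189,050 / 0.71 = 266,268 BTU
= 266,268 / 100,000 = 2.663 therm
Cost = 2.663 × $1.32/therm = $3.51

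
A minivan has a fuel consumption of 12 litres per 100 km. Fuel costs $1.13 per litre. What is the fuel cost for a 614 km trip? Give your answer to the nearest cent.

$83.26

Fuel = 12 L/100 km × 614 km / 100 = 73.68 L
Cost = 73.68 L × $1.13/L = $83.26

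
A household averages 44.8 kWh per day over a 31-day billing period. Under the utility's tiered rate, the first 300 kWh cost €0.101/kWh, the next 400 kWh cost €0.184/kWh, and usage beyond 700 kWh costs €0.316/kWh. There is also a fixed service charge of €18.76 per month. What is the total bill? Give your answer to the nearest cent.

€340.32

Usage = 44.8 kWh/day × 31 days = 1388.8 kWh
First 300 kWh × €0.101 = €30.30
Next 400 kWh × €0.184 = €73.60
Remaining 688.8 kWh × €0.316 = €217.66
Energy charge = €321.56; + service €18.76 = €340.32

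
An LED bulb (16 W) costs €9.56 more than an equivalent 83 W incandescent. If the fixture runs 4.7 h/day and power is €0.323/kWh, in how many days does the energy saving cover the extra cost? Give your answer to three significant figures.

94 days

Power saved = 83 − 16 = 67 W
Daily energy saved = 67 W × 4.7 h = 314.9 Wh = 0.3149 kWh
Daily savings = 0.3149 × €0.323 = €0.1017
Payback = €9.56 / €0.1017 per day = 93.99 days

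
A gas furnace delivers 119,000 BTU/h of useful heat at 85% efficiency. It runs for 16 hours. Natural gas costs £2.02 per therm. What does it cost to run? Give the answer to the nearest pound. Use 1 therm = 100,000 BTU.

Heat delivered = 119,000 BTU/h × 16 h = 1,904,000 BTU
Gas input = 1,904,000 / 0.85 = 2,240,000 BTU
= 2,240,000 / 100,000 = 22.4 therm
Cost = 22.4 × £2.02/therm = £45.25 ≈ £45

£45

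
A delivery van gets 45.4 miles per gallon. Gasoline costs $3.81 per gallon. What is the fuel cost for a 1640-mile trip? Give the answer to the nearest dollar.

$138

Fuel = 1640 mi / 45.4 mpg = 36.12 gal
Cost = 36.12 gal × $3.81/gal = $137.63 ≈ $138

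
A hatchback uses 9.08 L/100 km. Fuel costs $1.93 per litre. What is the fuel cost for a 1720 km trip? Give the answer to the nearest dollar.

Fuel = 9.08 L/100 km × 1720 km / 100 = 156.2 L
Cost = 156.2 L × $1.93/L = $301.42 ≈ $301

$301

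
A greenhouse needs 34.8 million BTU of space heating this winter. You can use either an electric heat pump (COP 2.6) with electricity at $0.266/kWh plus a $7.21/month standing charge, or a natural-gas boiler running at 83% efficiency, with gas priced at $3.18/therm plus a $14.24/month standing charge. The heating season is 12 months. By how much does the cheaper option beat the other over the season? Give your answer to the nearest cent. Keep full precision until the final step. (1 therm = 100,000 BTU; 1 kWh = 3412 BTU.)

Heat load = 34.8 × 10⁶ BTU = 34,800,000 BTU
Gas: input = 34,800,000 / 0.83 = 41,927,711 BTU = 419.3 therm → 419.3 × $3.18 = $1,333.30; + 12 × $14.24 standing = $1,504.18
Heat pump: 34,800,000 BTU / 3412 = 10,200 kWh heat; / 2.6 = 3,923 kWh in → × $0.266 = $1,043.47; + 12 × $7.21 standing = $1,129.99
Difference = |$1,504.18 − $1,129.99| = $374.19

$374.19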